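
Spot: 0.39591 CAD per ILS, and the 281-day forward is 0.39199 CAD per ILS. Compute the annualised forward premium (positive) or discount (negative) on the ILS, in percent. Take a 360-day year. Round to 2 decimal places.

-1.27%

T = 281/360 years.
(F − S)/S = (0.39199 − 0.39591)/0.39591 = -0.0099012.
Annualise by dividing by T: -0.0099012 / (281/360) = -0.012685 → -1.27%.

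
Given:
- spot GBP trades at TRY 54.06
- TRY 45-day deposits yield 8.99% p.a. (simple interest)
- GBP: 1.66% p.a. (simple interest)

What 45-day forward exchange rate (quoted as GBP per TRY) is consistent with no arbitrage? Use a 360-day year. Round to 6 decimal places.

0.018330

T = 45/360 years.
Growth of 1 TRY over T: 1 + 0.0899×45/360 = 1.0112375.
GBP accumulates by 1 + 0.0166×45/360 = 1.002075.
So F = 54.06 × 1.0112375 / 1.002075 = 54.55430 (TRY/GBP).
Invert for GBP per TRY: 1 / 54.55430 = 0.018330.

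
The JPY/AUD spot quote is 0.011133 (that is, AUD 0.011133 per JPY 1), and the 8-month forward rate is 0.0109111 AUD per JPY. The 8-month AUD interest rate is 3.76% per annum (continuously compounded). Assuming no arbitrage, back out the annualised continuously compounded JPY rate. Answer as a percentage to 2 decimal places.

T = 8/12 years.
F/S = 0.0109111/0.011133 = 0.9800683 = (growth of AUD) / (growth of JPY).
The AUD side grows by e^(0.0376×8/12) = 1.0253835.
That pins the JPY growth at 1.0462368.
r = ln(1.0462368)/(8/12) = 0.067800 → 6.78%.

6.78%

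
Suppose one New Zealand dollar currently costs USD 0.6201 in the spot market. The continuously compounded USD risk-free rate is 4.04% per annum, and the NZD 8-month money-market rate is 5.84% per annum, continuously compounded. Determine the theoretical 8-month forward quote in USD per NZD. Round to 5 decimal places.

0.61270

T = 8/12 years.
USD growth factor: e^(0.0404×8/12) = 1.0272993.
NZD growth factor: e^(0.0584×8/12) = 1.0397012.
CIP: F = S · (grow USD)/(grow NZD) = 0.6201 × 1.0272993/1.0397012 = 0.6127032 USD per NZD.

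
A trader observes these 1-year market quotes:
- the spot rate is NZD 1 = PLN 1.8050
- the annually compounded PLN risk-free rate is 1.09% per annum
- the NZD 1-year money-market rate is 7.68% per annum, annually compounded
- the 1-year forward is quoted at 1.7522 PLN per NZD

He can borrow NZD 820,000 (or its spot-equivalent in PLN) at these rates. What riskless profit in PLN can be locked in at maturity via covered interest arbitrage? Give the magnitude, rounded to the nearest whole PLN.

PLN 50,917

T = 1 year.
Invest the NZD and cover forward: 820,000 × 1.076800 × 1.7522 = PLN 1,547,150.55.
Convert at spot and invest in PLN: 820,000 × 1.8050 × 1.010900 = PLN 1,496,233.09.
The quoted forward overvalues NZD, so borrow PLN, buy NZD at spot, deposit the NZD at 7.68%, and sell the proceeds forward at 1.7522.
The gap between the two covered legs is PLN 50,917.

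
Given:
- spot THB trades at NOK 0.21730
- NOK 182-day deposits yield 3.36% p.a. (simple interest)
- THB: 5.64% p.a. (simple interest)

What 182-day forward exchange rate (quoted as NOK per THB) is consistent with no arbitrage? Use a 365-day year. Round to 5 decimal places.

0.21490

T = 182/365 years.
Growth of 1 NOK over T: 1 + 0.0336×182/365 = 1.016754.
THB growth factor: 1 + 0.0564×182/365 = 1.0281227.
So F = 0.2173 × 1.016754 / 1.0281227 = 0.2148972 (NOK/THB).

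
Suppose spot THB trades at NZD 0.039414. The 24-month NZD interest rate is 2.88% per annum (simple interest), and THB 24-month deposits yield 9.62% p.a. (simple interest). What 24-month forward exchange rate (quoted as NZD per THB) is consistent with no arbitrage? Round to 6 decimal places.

T = 2 years.
NZD accumulates by 1 + 0.0288×2 = 1.057600.
Growth of 1 THB over T: 1 + 0.0962×2 = 1.192400.
CIP: F = S · (grow NZD)/(grow THB) = 0.039414 × 1.057600/1.192400 = 0.03495827 NZD per THB.

0.034958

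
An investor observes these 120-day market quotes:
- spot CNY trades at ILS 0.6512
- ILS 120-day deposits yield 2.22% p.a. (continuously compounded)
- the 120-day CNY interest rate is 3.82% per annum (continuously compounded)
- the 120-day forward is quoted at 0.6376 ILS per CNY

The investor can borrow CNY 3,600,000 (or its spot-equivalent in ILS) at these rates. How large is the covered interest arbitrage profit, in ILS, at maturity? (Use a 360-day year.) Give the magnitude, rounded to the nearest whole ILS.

ILS 36,958

T = 120/360 years.
Keep in CNY, deliver into the forward: 3,600,000·1.012814747·0.6376 = ILS 2,324,774.46.
Swap to ILS now, deposit: 3,600,000·0.6512·1.007427448 = ILS 2,361,732.31.
The quoted forward undervalues CNY, so borrow CNY, convert to ILS at spot, deposit the ILS at 2.22%, and buy CNY forward at 0.6376 to cover the loan.
Profit = 2,361,732.31 − 2,324,774.46 = ILS 36,958.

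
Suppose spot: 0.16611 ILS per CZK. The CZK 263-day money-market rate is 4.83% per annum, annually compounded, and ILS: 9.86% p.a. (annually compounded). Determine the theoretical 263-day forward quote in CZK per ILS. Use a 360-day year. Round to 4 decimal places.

5.8175

T = 263/360 years.
ILS growth factor: (1 + 0.0986)^(263/360) = 1.0711137.
CZK accumulates by (1 + 0.0483)^(263/360) = 1.0350608.
So F = 0.16611 × 1.0711137 / 1.0350608 = 0.1718959 (ILS/CZK).
Quoted the other way: 1/0.1718959 = 5.8175 CZK per ILS.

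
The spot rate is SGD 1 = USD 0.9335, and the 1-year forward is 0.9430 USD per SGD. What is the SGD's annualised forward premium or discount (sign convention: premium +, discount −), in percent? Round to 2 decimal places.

T = 1 year.
Period premium: (0.9430 − 0.9335)/0.9335 = 0.0101768.
×(1/T) gives 1.02% p.a.

+1.02%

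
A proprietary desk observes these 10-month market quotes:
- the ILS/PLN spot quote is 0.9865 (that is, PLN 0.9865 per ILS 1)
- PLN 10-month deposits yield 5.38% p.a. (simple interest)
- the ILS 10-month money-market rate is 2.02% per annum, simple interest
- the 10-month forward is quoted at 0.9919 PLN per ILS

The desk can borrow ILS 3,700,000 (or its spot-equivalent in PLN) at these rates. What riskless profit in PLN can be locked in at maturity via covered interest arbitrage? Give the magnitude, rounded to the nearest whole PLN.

PLN 81,885

T = 10/12 years.
Keep in ILS, deliver into the forward: 3,700,000·1.016833333·0.9919 = PLN 3,731,808.84.
Swap to PLN now, deposit: 3,700,000·0.9865·1.044833333 = PLN 3,813,693.91.
The quoted forward undervalues ILS, so borrow ILS, convert to PLN at spot, deposit the PLN at 5.38%, and buy ILS forward at 0.9919 to cover the loan.
The gap between the two covered legs is PLN 81,885.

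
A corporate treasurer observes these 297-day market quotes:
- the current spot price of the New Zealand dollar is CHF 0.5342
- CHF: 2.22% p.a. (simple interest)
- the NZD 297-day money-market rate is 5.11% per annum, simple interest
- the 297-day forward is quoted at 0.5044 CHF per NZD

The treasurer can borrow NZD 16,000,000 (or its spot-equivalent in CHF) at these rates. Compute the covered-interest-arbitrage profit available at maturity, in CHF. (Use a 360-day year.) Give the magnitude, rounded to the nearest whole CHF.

CHF 293,114

T = 297/360 years.
Invest the NZD and cover forward: 16,000,000 × 1.0421575 × 0.5044 = CHF 8,410,627.89.
Convert at spot and invest in CHF: 16,000,000 × 0.5342 × 1.018315 = CHF 8,703,741.97.
The quoted forward undervalues NZD, so borrow NZD, convert to CHF at spot, deposit the CHF at 2.22%, and buy NZD forward at 0.5044 to cover the loan.
Profit = 8,703,741.97 − 8,410,627.89 = CHF 293,114.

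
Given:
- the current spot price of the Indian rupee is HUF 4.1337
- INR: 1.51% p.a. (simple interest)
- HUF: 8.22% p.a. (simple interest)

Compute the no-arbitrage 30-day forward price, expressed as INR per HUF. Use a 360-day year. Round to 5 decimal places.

0.24057

T = 30/360 years.
Growth of 1 HUF over T: 1 + 0.0822×30/360 = 1.006850.
INR growth factor: 1 + 0.0151×30/360 = 1.0012583.
So F = 4.1337 × 1.006850 / 1.0012583 = 4.156785 (HUF/INR).
Quoted the other way: 1/4.156785 = 0.24057 INR per HUF.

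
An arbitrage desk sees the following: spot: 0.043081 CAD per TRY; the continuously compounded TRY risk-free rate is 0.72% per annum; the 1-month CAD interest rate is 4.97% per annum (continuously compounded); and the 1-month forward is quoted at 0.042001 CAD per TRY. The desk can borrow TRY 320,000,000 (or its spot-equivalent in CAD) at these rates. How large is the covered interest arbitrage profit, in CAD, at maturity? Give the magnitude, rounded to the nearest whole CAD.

CAD 394,748

T = 1/12 years.
Route A — deposit TRY, sell forward: 320,000,000 × 1.00060018 × 0.042001 = CAD 13,448,386.61.
Route B — convert at spot, deposit CAD: 320,000,000 × 0.043081 × 1.0041502552 = CAD 13,843,135.09.
The quoted forward undervalues TRY, so borrow TRY, convert to CAD at spot, deposit the CAD at 4.97%, and buy TRY forward at 0.042001 to cover the loan.
Arbitrage profit = |13,448,386.61 − 13,843,135.09| = CAD 394,748.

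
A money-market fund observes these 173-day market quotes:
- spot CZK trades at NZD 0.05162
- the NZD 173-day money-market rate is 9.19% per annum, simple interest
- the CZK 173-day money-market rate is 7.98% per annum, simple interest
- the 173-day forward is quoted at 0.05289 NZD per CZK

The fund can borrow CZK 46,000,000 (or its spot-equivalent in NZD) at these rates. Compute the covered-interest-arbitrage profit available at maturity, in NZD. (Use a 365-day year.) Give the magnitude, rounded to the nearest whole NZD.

T = 173/365 years.
Route A — deposit CZK, sell forward: 46,000,000 × 1.037823014 × 0.05289 = NZD 2,524,961.12.
Route B — convert at spot, deposit NZD: 46,000,000 × 0.05162 × 1.043558082 = NZD 2,477,949.54.
The quoted forward overvalues CZK, so borrow NZD, buy CZK at spot, deposit the CZK at 7.98%, and sell the proceeds forward at 0.05289.
Profit = 2,524,961.12 − 2,477,949.54 = NZD 47,012.

NZD 47,012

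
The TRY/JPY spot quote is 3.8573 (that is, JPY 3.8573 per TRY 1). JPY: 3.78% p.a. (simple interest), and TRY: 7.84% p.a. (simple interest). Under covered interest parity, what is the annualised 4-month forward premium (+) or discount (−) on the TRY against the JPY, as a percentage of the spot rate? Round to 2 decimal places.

-3.96%

T = 4/12 years.
No-arbitrage forward: 3.8573 × 1.012600 / 1.0261333 = 3.8064275 JPY/TRY.
Annualised premium = (F − S)/S × (1/T) = (3.8064275 − 3.8573)/3.8573 ÷ (4/12) = -3.96%.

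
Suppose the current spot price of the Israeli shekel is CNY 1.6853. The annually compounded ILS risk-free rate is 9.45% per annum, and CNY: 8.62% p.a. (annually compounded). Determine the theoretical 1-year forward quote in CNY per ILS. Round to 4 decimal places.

1.6725

T = 1 year.
CNY growth factor: (1 + 0.0862)^1 = 1.086200.
ILS accumulates by (1 + 0.0945)^1 = 1.094500.
Forward (CNY per ILS) = 1.6853 × 1.086200 / 1.094500 = 1.672520.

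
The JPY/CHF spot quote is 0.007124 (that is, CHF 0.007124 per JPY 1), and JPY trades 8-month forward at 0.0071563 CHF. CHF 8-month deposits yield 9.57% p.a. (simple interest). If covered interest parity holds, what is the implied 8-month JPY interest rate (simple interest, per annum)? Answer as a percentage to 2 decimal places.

T = 8/12 years.
By CIP, F/S equals the CHF-to-JPY growth ratio: 0.0071563/0.007124 = 1.0045340.
The CHF side grows by 1 + 0.0957×8/12 = 1.063800.
That pins the JPY growth at 1.0589985.
(1.0589985 − 1)/T = 0.088498, i.e. 8.85%.

8.85%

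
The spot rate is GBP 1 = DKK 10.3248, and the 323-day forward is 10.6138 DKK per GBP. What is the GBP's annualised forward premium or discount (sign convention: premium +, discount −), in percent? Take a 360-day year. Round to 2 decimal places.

+3.12%

T = 323/360 years.
(F − S)/S = (10.6138 − 10.3248)/10.3248 = 0.0279909.
Per annum: 0.0279909 / (323/360) = 0.031197 = 3.12%.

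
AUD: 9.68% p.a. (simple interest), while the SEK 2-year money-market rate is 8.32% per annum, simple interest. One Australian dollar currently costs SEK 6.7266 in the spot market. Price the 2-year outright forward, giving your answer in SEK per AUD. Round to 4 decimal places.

6.5733

T = 2 years.
SEK accumulates by 1 + 0.0832×2 = 1.166400.
AUD accumulates by 1 + 0.0968×2 = 1.193600.
So F = 6.7266 × 1.166400 / 1.193600 = 6.573313 (SEK/AUD).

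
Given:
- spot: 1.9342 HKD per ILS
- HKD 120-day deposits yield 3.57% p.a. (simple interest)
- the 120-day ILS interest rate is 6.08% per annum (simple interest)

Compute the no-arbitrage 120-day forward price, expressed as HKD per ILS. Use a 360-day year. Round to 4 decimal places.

1.9183

T = 120/360 years.
HKD growth factor: 1 + 0.0357×120/360 = 1.011900.
Growth of 1 ILS over T: 1 + 0.0608×120/360 = 1.0202667.
So F = 1.9342 × 1.011900 / 1.0202667 = 1.918339 (HKD/ILS).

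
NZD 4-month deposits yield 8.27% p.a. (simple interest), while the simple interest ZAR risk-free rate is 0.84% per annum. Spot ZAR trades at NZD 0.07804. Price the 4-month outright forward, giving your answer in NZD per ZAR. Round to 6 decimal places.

0.079967

T = 4/12 years.
Growth of 1 NZD over T: 1 + 0.0827×4/12 = 1.0275667.
ZAR accumulates by 1 + 0.0084×4/12 = 1.002800.
CIP: F = S · (grow NZD)/(grow ZAR) = 0.07804 × 1.0275667/1.002800 = 0.07996740 NZD per ZAR.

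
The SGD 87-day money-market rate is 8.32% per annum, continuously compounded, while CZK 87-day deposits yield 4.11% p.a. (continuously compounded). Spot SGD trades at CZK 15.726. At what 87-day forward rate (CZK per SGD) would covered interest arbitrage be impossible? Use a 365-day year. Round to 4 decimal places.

15.5690

T = 87/365 years.
CZK growth factor: e^(0.0411×87/365) = 1.00984458.
Growth of 1 SGD over T: e^(0.0832×87/365) = 1.02002918.
Forward (CZK per SGD) = 15.726 × 1.00984458 / 1.02002918 = 15.568982.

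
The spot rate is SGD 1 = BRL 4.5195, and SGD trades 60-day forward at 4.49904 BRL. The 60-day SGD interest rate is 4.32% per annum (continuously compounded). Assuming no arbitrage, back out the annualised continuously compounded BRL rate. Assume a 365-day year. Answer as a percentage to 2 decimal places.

1.56%

T = 60/365 years.
CIP gives F = S · g_BRL/g_SGD, so g_BRL/g_SGD = 4.49904/4.5195 = 0.9954730.
SGD growth factor: e^(0.0432×60/365) = 1.0071266.
That pins the BRL growth at 1.0025673.
Take logs: ln 1.0025673 / (60/365) = 0.015598, so 1.56%.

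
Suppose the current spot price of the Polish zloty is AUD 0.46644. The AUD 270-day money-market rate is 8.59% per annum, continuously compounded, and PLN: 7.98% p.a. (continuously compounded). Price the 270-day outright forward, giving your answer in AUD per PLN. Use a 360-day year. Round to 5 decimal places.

0.46858

T = 270/360 years.
AUD growth factor: e^(0.0859×270/360) = 1.0665456.
Growth of 1 PLN over T: e^(0.0798×270/360) = 1.0616773.
Forward (AUD per PLN) = 0.46644 × 1.0665456 / 1.0616773 = 0.4685789.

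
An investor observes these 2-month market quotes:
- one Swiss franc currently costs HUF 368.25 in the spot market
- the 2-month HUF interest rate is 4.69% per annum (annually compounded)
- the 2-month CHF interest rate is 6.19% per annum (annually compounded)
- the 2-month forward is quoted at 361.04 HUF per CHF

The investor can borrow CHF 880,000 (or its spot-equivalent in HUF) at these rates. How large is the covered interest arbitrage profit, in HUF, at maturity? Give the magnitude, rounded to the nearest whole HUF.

T = 2/12 years.
Keep in CHF, deliver into the forward: 880,000·1.01006022663·361.04 = HUF 320,911,486.92.
Swap to HUF now, deposit: 880,000·368.25·1.00766815358 = HUF 326,544,941.85.
The quoted forward undervalues CHF, so borrow CHF, convert to HUF at spot, deposit the HUF at 4.69%, and buy CHF forward at 361.04 to cover the loan.
The gap between the two covered legs is HUF 5,633,455.

HUF 5,633,455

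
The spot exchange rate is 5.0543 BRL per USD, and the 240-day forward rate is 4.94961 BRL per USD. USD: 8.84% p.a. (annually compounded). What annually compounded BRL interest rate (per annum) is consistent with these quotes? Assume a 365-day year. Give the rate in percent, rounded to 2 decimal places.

T = 240/365 years.
CIP gives F = S · g_BRL/g_USD, so g_BRL/g_USD = 4.94961/5.0543 = 0.9792869.
The USD side grows by (1 + 0.0884)^(240/365) = 1.0572793.
That pins the BRL growth at 1.0353798.
Annualise: 1.0353798^(365/240) − 1 = 0.054300 = 5.43%.

5.43%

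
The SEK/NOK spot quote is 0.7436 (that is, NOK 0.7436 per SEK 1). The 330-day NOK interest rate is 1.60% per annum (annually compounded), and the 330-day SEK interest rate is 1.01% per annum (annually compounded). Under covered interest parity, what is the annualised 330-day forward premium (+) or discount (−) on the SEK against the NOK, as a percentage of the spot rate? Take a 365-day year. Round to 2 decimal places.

+0.58%

T = 330/365 years.
CIP forward (NOK per SEK) = 0.7436 × 1.0144547/1.0091271 = 0.7475258.
(F − S)/S ÷ T = (0.7475258 − 0.7436)/0.7436/(330/365) = 0.005839 → 0.58%.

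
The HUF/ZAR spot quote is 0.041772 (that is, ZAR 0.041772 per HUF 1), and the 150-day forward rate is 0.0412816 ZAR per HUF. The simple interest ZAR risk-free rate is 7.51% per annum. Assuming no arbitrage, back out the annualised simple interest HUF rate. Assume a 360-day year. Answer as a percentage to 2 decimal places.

T = 150/360 years.
By CIP, F/S equals the ZAR-to-HUF growth ratio: 0.0412816/0.041772 = 0.9882601.
ZAR growth factor: 1 + 0.0751×150/360 = 1.0312917.
So the HUF growth factor = 1.0435428.
r = (1.0435428 − 1)/(150/360) = 0.104503 → 10.45%.

10.45%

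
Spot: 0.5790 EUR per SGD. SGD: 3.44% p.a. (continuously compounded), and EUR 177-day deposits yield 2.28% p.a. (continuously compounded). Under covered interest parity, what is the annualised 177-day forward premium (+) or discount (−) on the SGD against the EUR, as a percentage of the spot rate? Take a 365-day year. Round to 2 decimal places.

T = 177/365 years.
No-arbitrage forward: 0.579 × 1.0111178 / 1.0168216 = 0.5757521 EUR/SGD.
(F − S)/S ÷ T = (0.5757521 − 0.579)/0.579/(177/365) = -0.011568 → -1.16%.

-1.16%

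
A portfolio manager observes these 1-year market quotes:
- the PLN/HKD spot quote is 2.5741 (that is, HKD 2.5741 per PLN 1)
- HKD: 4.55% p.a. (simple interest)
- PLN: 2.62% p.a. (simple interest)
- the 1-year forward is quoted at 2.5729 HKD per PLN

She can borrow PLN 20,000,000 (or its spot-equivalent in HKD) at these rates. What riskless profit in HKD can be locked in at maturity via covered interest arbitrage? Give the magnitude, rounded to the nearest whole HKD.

T = 1 year.
Invest the PLN and cover forward: 20,000,000 × 1.026200 × 2.5729 = HKD 52,806,199.60.
Convert at spot and invest in HKD: 20,000,000 × 2.5741 × 1.045500 = HKD 53,824,431.00.
The quoted forward undervalues PLN, so borrow PLN, convert to HKD at spot, deposit the HKD at 4.55%, and buy PLN forward at 2.5729 to cover the loan.
Profit = 53,824,431.00 − 52,806,199.60 = HKD 1,018,231.

HKD 1,018,231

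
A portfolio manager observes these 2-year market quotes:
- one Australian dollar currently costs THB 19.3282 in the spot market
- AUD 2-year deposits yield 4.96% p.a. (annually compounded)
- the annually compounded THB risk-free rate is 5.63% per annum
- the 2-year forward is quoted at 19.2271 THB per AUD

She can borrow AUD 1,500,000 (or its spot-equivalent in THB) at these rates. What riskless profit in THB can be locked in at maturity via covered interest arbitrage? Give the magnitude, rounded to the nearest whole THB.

T = 2 years.
Keep in AUD, deliver into the forward: 1,500,000·1.10166016·19.2271 = THB 31,772,595.09.
Swap to THB now, deposit: 1,500,000·19.3282·1.11576969 = THB 32,348,729.58.
The quoted forward undervalues AUD, so borrow AUD, convert to THB at spot, deposit the THB at 5.63%, and buy AUD forward at 19.2271 to cover the loan.
The gap between the two covered legs is THB 576,134.

THB 576,134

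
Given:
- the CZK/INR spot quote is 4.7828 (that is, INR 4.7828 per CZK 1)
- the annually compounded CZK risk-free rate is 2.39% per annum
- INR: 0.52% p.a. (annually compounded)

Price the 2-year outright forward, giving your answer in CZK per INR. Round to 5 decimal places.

T = 2 years.
Growth of 1 INR over T: (1 + 0.0052)^2 = 1.010427.
CZK growth factor: (1 + 0.0239)^2 = 1.0483712.
CIP: F = S · (grow INR)/(grow CZK) = 4.7828 × 1.010427/1.0483712 = 4.609694 INR per CZK.
Invert for CZK per INR: 1 / 4.609694 = 0.21693.

0.21693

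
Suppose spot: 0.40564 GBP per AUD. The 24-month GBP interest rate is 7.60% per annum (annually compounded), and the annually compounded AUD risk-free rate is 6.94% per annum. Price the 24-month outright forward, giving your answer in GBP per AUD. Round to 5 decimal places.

0.41066

T = 2 years.
Growth of 1 GBP over T: (1 + 0.0760)^2 = 1.157776.
Growth of 1 AUD over T: (1 + 0.0694)^2 = 1.1436164.
Forward (GBP per AUD) = 0.40564 × 1.157776 / 1.1436164 = 0.4106624.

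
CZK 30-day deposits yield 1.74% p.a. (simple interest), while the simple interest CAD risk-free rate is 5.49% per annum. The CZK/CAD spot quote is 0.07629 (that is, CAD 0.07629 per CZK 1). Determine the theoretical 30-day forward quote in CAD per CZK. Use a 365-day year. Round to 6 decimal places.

T = 30/365 years.
Growth of 1 CAD over T: 1 + 0.0549×30/365 = 1.0045123.
CZK growth factor: 1 + 0.0174×30/365 = 1.0014301.
CIP: F = S · (grow CAD)/(grow CZK) = 0.07629 × 1.0045123/1.0014301 = 0.07652481 CAD per CZK.

0.076525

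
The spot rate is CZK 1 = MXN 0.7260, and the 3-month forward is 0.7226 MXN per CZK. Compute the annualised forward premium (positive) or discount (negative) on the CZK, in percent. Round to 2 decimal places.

T = 3/12 years.
(F − S)/S = (0.7226 − 0.726)/0.726 = -0.0046832.
×(1/T) gives -1.87% p.a.

-1.87%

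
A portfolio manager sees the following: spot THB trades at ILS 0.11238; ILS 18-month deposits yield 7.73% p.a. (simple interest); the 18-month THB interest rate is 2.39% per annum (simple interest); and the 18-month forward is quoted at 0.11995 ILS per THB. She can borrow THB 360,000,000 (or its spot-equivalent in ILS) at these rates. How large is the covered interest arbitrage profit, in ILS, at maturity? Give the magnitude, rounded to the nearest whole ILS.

T = 18/12 years.
Route A — deposit THB, sell forward: 360,000,000 × 1.035850 × 0.11995 = ILS 44,730,074.70.
Route B — convert at spot, deposit ILS: 360,000,000 × 0.11238 × 1.115950 = ILS 45,147,765.96.
The quoted forward undervalues THB, so borrow THB, convert to ILS at spot, deposit the ILS at 7.73%, and buy THB forward at 0.11995 to cover the loan.
Arbitrage profit = |44,730,074.70 − 45,147,765.96| = ILS 417,691.

ILS 417,691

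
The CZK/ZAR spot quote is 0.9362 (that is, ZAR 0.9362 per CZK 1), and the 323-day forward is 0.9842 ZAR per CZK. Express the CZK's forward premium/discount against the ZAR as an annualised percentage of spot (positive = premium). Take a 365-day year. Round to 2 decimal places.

+5.79%

T = 323/365 years.
Period premium: (0.9842 − 0.9362)/0.9362 = 0.0512711.
Annualise by dividing by T: 0.0512711 / (323/365) = 0.057938 → 5.79%.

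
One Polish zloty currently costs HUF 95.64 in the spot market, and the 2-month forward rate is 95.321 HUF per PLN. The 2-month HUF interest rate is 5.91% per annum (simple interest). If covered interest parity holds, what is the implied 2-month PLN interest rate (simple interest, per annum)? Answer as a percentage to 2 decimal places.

7.94%

T = 2/12 years.
F/S = 95.321/95.64 = 0.9966646 = (growth of HUF) / (growth of PLN).
HUF growth factor: 1 + 0.0591×2/12 = 1.009850.
That pins the PLN growth at 1.0132295.
r = (1.0132295 − 1)/(2/12) = 0.079377 → 7.94%.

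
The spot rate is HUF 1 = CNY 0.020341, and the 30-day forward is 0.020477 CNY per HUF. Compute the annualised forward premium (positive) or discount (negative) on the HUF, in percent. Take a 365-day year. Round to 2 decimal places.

+8.13%

T = 30/365 years.
HUF trades forward at +0.66860% vs spot over the period.
Annualise by dividing by T: 0.0066860 / (30/365) = 0.081346 → 8.13%.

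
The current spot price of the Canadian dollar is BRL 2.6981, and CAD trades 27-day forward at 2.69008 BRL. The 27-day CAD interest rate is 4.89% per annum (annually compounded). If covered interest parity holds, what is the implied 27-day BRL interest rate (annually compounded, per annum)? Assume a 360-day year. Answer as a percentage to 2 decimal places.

0.81%

T = 27/360 years.
By CIP, F/S equals the BRL-to-CAD growth ratio: 2.69008/2.6981 = 0.9970275.
CAD growth factor: (1 + 0.0489)^(27/360) = 1.0035871.
So the BRL growth factor = 1.0006039.
Annualise: 1.0006039^(360/27) − 1 = 0.008082 = 0.81%.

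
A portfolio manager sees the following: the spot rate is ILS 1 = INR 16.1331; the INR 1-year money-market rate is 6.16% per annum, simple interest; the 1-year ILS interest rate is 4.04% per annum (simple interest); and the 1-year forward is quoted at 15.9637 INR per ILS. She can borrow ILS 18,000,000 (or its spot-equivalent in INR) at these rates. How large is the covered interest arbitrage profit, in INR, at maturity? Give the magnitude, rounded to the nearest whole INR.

INR 9,328,779

T = 1 year.
Route A — deposit ILS, sell forward: 18,000,000 × 1.040400 × 15.9637 = INR 298,955,402.64.
Route B — convert at spot, deposit INR: 18,000,000 × 16.1331 × 1.061600 = INR 308,284,181.28.
The quoted forward undervalues ILS, so borrow ILS, convert to INR at spot, deposit the INR at 6.16%, and buy ILS forward at 15.9637 to cover the loan.
Profit = 308,284,181.28 − 298,955,402.64 = INR 9,328,779.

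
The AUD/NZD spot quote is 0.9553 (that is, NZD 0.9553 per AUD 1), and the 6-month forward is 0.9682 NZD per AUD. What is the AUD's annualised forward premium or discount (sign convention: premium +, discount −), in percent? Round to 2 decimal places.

T = 6/12 years.
Period premium: (0.9682 − 0.9553)/0.9553 = 0.0135036.
Annualise by dividing by T: 0.0135036 / (6/12) = 0.027007 → 2.70%.

+2.70%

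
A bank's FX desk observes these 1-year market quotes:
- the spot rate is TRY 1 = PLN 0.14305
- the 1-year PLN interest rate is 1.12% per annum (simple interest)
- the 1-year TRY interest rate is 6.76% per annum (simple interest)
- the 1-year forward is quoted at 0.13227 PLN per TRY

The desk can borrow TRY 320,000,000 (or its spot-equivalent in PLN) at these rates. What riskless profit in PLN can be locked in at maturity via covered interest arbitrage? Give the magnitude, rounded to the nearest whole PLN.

T = 1 year.
Keep in TRY, deliver into the forward: 320,000,000·1.067600·0.13227 = PLN 45,187,664.64.
Swap to PLN now, deposit: 320,000,000·0.14305·1.011200 = PLN 46,288,691.20.
The quoted forward undervalues TRY, so borrow TRY, convert to PLN at spot, deposit the PLN at 1.12%, and buy TRY forward at 0.13227 to cover the loan.
The gap between the two covered legs is PLN 1,101,027.

PLN 1,101,027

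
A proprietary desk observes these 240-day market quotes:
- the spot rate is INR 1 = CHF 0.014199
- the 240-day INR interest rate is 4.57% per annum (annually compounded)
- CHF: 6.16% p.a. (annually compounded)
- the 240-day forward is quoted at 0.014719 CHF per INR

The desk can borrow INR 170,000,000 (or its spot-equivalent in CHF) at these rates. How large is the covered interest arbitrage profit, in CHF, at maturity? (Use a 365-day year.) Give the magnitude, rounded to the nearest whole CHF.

CHF 66,247

T = 240/365 years.
Keep in INR, deliver into the forward: 170,000,000·1.029818853·0.014719 = CHF 2,576,843.63.
Swap to CHF now, deposit: 170,000,000·0.014199·1.040088243 = CHF 2,510,596.20.
The quoted forward overvalues INR, so borrow CHF, buy INR at spot, deposit the INR at 4.57%, and sell the proceeds forward at 0.014719.
Profit = 2,576,843.63 − 2,510,596.20 = CHF 66,247.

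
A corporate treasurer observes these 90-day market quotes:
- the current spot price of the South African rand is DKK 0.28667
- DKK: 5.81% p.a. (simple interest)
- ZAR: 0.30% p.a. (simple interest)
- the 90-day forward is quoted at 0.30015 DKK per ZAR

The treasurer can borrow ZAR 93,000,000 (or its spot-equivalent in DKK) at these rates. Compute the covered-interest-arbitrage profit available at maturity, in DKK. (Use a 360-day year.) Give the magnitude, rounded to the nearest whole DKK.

T = 90/360 years.
Keep in ZAR, deliver into the forward: 93,000,000·1.000750·0.30015 = DKK 27,934,885.46.
Swap to DKK now, deposit: 93,000,000·0.28667·1.014525 = DKK 27,047,551.00.
The quoted forward overvalues ZAR, so borrow DKK, buy ZAR at spot, deposit the ZAR at 0.30%, and sell the proceeds forward at 0.30015.
Arbitrage profit = |27,934,885.46 − 27,047,551.00| = DKK 887,334.

DKK 887,334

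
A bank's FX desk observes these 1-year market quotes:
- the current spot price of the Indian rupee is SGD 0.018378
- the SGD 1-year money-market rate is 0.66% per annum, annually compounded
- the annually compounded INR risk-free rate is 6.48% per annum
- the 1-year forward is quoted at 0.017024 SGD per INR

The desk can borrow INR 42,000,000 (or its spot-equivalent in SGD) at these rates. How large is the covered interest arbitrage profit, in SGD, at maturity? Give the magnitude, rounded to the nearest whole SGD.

SGD 15,630

T = 1 year.
Invest the INR and cover forward: 42,000,000 × 1.064800 × 0.017024 = SGD 761,340.52.
Convert at spot and invest in SGD: 42,000,000 × 0.018378 × 1.006600 = SGD 776,970.38.
The quoted forward undervalues INR, so borrow INR, convert to SGD at spot, deposit the SGD at 0.66%, and buy INR forward at 0.017024 to cover the loan.
The gap between the two covered legs is SGD 15,630.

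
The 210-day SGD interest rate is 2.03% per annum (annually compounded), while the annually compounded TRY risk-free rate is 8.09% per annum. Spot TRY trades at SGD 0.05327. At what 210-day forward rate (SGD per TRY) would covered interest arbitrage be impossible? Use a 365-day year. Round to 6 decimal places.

T = 210/365 years.
SGD accumulates by (1 + 0.0203)^(210/365) = 1.0116296.
TRY accumulates by (1 + 0.0809)^(210/365) = 1.045775.
Forward (SGD per TRY) = 0.05327 × 1.0116296 / 1.045775 = 0.05153069.

0.051531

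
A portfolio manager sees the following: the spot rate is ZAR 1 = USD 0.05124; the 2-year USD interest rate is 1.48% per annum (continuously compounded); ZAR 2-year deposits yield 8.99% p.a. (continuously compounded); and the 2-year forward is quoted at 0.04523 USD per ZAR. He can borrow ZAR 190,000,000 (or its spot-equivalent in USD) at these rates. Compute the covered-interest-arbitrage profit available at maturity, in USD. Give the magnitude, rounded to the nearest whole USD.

USD 258,388

T = 2 years.
Keep in ZAR, deliver into the forward: 190,000,000·1.196977944·0.04523 = USD 10,286,469.36.
Swap to USD now, deposit: 190,000,000·0.05124·1.030042435 = USD 10,028,081.13.
The quoted forward overvalues ZAR, so borrow USD, buy ZAR at spot, deposit the ZAR at 8.99%, and sell the proceeds forward at 0.04523.
Profit = 10,286,469.36 − 10,028,081.13 = USD 258,388.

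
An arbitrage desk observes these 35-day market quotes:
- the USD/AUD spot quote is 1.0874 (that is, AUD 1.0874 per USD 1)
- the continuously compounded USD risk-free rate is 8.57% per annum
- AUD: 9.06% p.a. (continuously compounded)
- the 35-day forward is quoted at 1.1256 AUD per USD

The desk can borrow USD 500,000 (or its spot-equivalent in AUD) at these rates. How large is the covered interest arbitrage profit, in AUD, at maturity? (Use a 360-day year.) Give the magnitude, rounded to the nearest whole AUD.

AUD 18,999

T = 35/360 years.
Keep in USD, deliver into the forward: 500,000·1.00836675·1.1256 = AUD 567,508.81.
Swap to AUD now, deposit: 500,000·1.0874·1.00884724 = AUD 548,510.24.
The quoted forward overvalues USD, so borrow AUD, buy USD at spot, deposit the USD at 8.57%, and sell the proceeds forward at 1.1256.
Profit = 567,508.81 − 548,510.24 = AUD 18,999.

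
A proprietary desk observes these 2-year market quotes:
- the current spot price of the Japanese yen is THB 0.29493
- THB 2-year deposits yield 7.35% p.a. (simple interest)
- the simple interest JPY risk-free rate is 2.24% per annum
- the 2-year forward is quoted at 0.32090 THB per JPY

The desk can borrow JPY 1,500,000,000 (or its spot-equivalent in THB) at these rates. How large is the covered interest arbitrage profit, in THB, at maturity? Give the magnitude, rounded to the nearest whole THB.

THB 4,512,585

T = 2 years.
Route A — deposit JPY, sell forward: 1,500,000,000 × 1.044800 × 0.32090 = THB 502,914,480.00.
Route B — convert at spot, deposit THB: 1,500,000,000 × 0.29493 × 1.147000 = THB 507,427,065.00.
The quoted forward undervalues JPY, so borrow JPY, convert to THB at spot, deposit the THB at 7.35%, and buy JPY forward at 0.32090 to cover the loan.
Profit = 507,427,065.00 − 502,914,480.00 = THB 4,512,585.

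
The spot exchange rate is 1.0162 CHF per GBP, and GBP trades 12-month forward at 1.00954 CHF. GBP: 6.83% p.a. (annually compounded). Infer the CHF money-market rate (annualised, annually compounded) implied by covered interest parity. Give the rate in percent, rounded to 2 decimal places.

6.13%

T = 1 year.
F/S = 1.00954/1.0162 = 0.9934462 = (growth of CHF) / (growth of GBP).
The GBP side grows by (1 + 0.0683)^1 = 1.068300.
That pins the CHF growth at 1.0612986.
r = 1.0612986^(1/1) − 1 = 0.061299 → 6.13%.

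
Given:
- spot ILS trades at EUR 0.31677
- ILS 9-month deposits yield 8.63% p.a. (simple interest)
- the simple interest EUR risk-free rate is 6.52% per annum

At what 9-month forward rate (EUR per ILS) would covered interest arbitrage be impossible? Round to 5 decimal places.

T = 9/12 years.
Growth of 1 EUR over T: 1 + 0.0652×9/12 = 1.048900.
Growth of 1 ILS over T: 1 + 0.0863×9/12 = 1.064725.
CIP: F = S · (grow EUR)/(grow ILS) = 0.31677 × 1.048900/1.064725 = 0.3120618 EUR per ILS.

0.31206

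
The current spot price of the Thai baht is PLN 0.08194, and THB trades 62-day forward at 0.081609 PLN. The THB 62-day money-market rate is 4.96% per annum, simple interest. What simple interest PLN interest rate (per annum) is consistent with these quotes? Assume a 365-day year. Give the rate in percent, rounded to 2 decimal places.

T = 62/365 years.
By CIP, F/S equals the PLN-to-THB growth ratio: 0.081609/0.08194 = 0.9959605.
THB growth factor: 1 + 0.0496×62/365 = 1.0084252.
Hence g_PLN = 1.0043517.
r = (1.0043517 − 1)/(62/365) = 0.025619 → 2.56%.

2.56%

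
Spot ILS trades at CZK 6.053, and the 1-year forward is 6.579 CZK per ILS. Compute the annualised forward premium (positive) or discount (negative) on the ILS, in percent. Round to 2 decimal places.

T = 1 year.
ILS trades forward at +8.68991% vs spot over the period.
×(1/T) gives 8.69% p.a.

+8.69%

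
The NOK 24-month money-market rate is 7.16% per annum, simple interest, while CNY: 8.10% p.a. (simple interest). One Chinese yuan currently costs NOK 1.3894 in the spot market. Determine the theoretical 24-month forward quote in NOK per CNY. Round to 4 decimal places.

1.3669

T = 2 years.
Growth of 1 NOK over T: 1 + 0.0716×2 = 1.143200.
CNY accumulates by 1 + 0.0810×2 = 1.162000.
Forward (NOK per CNY) = 1.3894 × 1.143200 / 1.162000 = 1.366921.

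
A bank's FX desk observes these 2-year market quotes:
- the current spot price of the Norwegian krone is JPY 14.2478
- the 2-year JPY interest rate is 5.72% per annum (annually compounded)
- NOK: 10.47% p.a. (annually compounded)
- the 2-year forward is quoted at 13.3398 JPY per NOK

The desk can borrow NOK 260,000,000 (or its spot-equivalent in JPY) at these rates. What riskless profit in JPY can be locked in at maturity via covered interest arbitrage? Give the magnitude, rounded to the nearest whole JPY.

T = 2 years.
Route A — deposit NOK, sell forward: 260,000,000 × 1.22036209 × 13.3398 = JPY 4,232,640,414.13.
Route B — convert at spot, deposit JPY: 260,000,000 × 14.2478 × 1.11767184 = JPY 4,140,334,858.91.
The quoted forward overvalues NOK, so borrow JPY, buy NOK at spot, deposit the NOK at 10.47%, and sell the proceeds forward at 13.3398.
Profit = 4,232,640,414.13 − 4,140,334,858.91 = JPY 92,305,555.

JPY 92,305,555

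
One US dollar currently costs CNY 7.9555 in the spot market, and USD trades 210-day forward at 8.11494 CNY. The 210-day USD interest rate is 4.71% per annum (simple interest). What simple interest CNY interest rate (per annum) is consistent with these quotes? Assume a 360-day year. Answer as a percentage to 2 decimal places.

T = 210/360 years.
By CIP, F/S equals the CNY-to-USD growth ratio: 8.11494/7.9555 = 1.0200415.
USD growth factor: 1 + 0.0471×210/360 = 1.027475.
So the CNY growth factor = 1.0480671.
r = (1.0480671 − 1)/(210/360) = 0.082401 → 8.24%.

8.24%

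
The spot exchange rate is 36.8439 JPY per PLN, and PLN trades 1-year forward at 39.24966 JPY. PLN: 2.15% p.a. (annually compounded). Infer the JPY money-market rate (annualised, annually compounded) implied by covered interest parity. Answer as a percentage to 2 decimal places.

T = 1 year.
By CIP, F/S equals the JPY-to-PLN growth ratio: 39.24966/36.8439 = 1.0652960.
The PLN side grows by (1 + 0.0215)^1 = 1.021500.
So the JPY growth factor = 1.0881999.
r = 1.0881999^(1/1) − 1 = 0.088200 → 8.82%.

8.82%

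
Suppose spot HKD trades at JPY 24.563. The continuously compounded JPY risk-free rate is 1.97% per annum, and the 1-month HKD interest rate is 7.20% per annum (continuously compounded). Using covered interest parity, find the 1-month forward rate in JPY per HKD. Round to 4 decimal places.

T = 1/12 years.
JPY accumulates by e^(0.0197×1/12) = 1.00164301.
Growth of 1 HKD over T: e^(0.0720×1/12) = 1.00601804.
Forward (JPY per HKD) = 24.563 × 1.00164301 / 1.00601804 = 24.456179.

24.4562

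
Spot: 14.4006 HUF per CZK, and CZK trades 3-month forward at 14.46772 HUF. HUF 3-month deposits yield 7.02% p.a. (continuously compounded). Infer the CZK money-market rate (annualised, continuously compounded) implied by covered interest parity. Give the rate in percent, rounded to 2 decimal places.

5.16%

T = 3/12 years.
By CIP, F/S equals the HUF-to-CZK growth ratio: 14.46772/14.4006 = 1.0046609.
The HUF side grows by e^(0.0702×3/12) = 1.0177049.
Hence g_CZK = 1.0129835.
Take logs: ln 1.0129835 / (3/12) = 0.051600, so 5.16%.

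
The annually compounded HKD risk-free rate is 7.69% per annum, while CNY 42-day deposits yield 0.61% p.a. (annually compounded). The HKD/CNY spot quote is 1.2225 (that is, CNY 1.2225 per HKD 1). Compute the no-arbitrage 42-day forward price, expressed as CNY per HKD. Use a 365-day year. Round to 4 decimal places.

1.2130

T = 42/365 years.
Growth of 1 CNY over T: (1 + 0.0061)^(42/365) = 1.000700.
HKD accumulates by (1 + 0.0769)^(42/365) = 1.0085615.
So F = 1.2225 × 1.000700 / 1.0085615 = 1.212971 (CNY/HKD).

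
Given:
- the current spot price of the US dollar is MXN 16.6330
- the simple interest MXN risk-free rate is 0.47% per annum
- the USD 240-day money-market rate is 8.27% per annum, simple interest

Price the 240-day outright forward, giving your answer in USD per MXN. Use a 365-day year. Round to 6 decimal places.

0.063195

T = 240/365 years.
Growth of 1 MXN over T: 1 + 0.0047×240/365 = 1.0030904.
USD growth factor: 1 + 0.0827×240/365 = 1.0543781.
So F = 16.633 × 1.0030904 / 1.0543781 = 15.82393 (MXN/USD).
Quoted the other way: 1/15.82393 = 0.063195 USD per MXN.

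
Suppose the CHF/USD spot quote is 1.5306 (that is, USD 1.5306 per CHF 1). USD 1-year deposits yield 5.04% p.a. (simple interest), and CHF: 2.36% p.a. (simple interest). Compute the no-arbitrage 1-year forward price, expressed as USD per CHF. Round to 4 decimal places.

T = 1 year.
USD accumulates by 1 + 0.0504×1 = 1.050400.
CHF accumulates by 1 + 0.0236×1 = 1.023600.
Forward (USD per CHF) = 1.5306 × 1.050400 / 1.023600 = 1.570674.

1.5707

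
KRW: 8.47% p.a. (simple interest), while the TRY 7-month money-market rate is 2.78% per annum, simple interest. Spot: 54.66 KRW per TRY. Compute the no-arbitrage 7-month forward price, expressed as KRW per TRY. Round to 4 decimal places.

56.4453

T = 7/12 years.
Growth of 1 KRW over T: 1 + 0.0847×7/12 = 1.04940833.
TRY accumulates by 1 + 0.0278×7/12 = 1.01621667.
Forward (KRW per TRY) = 54.66 × 1.04940833 / 1.01621667 = 56.445304.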